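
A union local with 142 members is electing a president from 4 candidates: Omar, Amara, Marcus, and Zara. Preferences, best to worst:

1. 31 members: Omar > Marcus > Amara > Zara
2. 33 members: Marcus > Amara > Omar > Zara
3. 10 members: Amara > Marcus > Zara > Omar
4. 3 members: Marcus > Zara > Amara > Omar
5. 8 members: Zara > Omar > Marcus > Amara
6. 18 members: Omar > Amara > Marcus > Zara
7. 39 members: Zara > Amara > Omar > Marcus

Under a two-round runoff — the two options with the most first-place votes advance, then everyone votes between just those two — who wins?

Omar

Round 1 first-place votes: Omar 49, Amara 10, Marcus 36, Zara 47.
Omar and Zara advance.
Runoff: Omar is preferred to Zara by 82 voters; Zara by 60.
Omar wins the runoff.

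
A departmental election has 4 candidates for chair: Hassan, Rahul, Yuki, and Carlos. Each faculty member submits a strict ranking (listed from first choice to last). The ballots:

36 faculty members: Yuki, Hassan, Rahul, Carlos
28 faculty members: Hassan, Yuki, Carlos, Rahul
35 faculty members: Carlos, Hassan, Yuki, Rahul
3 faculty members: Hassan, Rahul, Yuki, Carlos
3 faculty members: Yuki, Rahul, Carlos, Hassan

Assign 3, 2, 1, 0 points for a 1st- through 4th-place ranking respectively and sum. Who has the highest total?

Hassan

Hassan: 36·2 + 28·3 + 35·2 + 3·3 + 3·0 = 235
Rahul: 36·1 + 28·0 + 35·0 + 3·2 + 3·2 = 48
Yuki: 36·3 + 28·2 + 35·1 + 3·1 + 3·3 = 211
Carlos: 36·0 + 28·1 + 35·3 + 3·0 + 3·1 = 136
Hassan has the highest Borda score (235).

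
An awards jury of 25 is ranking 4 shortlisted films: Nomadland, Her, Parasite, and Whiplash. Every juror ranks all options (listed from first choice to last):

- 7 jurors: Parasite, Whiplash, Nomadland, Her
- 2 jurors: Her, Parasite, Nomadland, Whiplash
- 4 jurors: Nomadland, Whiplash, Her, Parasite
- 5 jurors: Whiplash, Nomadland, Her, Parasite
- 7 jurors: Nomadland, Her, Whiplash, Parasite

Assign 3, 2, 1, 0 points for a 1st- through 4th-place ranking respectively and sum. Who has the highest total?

Nomadland: 7·1 + 2·1 + 4·3 + 5·2 + 7·3 = 52
Her: 7·0 + 2·3 + 4·1 + 5·1 + 7·2 = 29
Parasite: 7·3 + 2·2 + 4·0 + 5·0 + 7·0 = 25
Whiplash: 7·2 + 2·0 + 4·2 + 5·3 + 7·1 = 44
Nomadland has the highest Borda score (52).

Nomadland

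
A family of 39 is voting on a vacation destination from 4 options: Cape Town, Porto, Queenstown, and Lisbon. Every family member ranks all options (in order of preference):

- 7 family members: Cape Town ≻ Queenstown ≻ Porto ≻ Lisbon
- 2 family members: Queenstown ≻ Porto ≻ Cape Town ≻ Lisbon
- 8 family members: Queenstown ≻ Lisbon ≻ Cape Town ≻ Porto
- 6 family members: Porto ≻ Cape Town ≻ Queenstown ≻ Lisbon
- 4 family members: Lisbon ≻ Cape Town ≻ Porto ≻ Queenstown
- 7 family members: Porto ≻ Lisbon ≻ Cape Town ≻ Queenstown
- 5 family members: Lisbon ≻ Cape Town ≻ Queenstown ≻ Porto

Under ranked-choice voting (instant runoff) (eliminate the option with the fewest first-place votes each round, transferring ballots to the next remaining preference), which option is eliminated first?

Cape Town

Round 1: Cape Town 7, Porto 13, Queenstown 10, Lisbon 9. Eliminate Cape Town.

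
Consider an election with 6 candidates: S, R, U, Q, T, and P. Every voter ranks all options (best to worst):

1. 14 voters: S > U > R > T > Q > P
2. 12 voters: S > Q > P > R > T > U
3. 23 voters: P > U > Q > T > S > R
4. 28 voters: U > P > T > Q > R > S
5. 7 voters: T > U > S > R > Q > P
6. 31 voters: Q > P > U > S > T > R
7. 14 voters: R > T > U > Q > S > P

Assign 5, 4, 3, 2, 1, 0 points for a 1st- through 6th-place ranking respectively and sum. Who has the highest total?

S: 14·5 + 12·5 + 23·1 + 28·0 + 7·3 + 31·2 + 14·1 = 250
R: 14·3 + 12·2 + 23·0 + 28·1 + 7·2 + 31·0 + 14·5 = 178
U: 14·4 + 12·0 + 23·4 + 28·5 + 7·4 + 31·3 + 14·3 = 451
Q: 14·1 + 12·4 + 23·3 + 28·2 + 7·1 + 31·5 + 14·2 = 377
T: 14·2 + 12·1 + 23·2 + 28·3 + 7·5 + 31·1 + 14·4 = 292
P: 14·0 + 12·3 + 23·5 + 28·4 + 7·0 + 31·4 + 14·0 = 387
U has the highest Borda score (451).

U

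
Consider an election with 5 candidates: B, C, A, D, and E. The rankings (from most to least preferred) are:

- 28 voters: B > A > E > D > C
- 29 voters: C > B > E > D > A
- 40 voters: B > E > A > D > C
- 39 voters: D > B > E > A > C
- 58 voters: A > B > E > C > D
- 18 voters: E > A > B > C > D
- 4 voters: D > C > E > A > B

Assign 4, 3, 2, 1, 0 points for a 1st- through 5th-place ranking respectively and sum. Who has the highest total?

B: 28·4 + 29·3 + 40·4 + 39·3 + 58·3 + 18·2 + 4·0 = 686
C: 28·0 + 29·4 + 40·0 + 39·0 + 58·1 + 18·1 + 4·3 = 204
A: 28·3 + 29·0 + 40·2 + 39·1 + 58·4 + 18·3 + 4·1 = 493
D: 28·1 + 29·1 + 40·1 + 39·4 + 58·0 + 18·0 + 4·4 = 269
E: 28·2 + 29·2 + 40·3 + 39·2 + 58·2 + 18·4 + 4·2 = 508
B has the highest Borda score (686).

B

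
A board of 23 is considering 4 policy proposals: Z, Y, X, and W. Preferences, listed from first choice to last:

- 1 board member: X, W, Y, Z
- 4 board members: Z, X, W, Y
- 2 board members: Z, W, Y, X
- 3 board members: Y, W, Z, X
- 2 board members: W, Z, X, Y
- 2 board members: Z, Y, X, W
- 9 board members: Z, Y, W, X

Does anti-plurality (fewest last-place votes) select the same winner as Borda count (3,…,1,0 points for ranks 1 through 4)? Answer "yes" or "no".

Anti-plurality — last-place votes: Z 1, Y 6, X 14, W 2. Winner: Z.
Borda — scores: Z 58, Y 34, X 15, W 31. Winner: Z.
The two methods agree.

yes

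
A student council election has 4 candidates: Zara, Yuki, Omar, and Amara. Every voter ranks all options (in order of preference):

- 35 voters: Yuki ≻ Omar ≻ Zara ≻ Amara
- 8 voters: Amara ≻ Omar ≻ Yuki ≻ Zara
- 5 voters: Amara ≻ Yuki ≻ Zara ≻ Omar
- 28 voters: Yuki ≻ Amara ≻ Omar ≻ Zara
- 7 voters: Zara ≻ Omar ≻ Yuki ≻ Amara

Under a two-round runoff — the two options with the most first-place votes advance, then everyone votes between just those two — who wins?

Yuki

Round 1 first-place votes: Zara 7, Yuki 63, Omar 0, Amara 13.
Yuki and Amara advance.
Runoff: Yuki is preferred to Amara by 70 voters; Amara by 13.
Yuki wins the runoff.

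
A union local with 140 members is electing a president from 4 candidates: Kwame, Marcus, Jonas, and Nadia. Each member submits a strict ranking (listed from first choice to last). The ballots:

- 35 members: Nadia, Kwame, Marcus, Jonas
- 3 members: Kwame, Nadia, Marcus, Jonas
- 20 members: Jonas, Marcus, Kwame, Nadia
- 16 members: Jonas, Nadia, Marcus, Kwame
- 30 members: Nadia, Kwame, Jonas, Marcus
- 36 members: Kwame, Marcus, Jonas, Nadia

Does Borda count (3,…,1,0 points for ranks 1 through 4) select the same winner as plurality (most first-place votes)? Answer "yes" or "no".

no

Borda — scores: Kwame 267, Marcus 166, Jonas 174, Nadia 233. Winner: Kwame.
Plurality — first-place votes: Kwame 39, Marcus 0, Jonas 36, Nadia 65. Winner: Nadia.
The two methods disagree.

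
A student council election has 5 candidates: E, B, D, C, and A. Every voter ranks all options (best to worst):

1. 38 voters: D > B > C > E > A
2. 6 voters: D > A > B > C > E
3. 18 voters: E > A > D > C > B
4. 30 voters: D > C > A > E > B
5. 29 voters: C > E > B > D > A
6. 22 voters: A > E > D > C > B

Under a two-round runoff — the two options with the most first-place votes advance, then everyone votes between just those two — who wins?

Round 1 first-place votes: E 18, B 0, D 74, C 29, A 22.
D and C advance.
Runoff: D is preferred to C by 114 voters; C by 29.
D wins the runoff.

D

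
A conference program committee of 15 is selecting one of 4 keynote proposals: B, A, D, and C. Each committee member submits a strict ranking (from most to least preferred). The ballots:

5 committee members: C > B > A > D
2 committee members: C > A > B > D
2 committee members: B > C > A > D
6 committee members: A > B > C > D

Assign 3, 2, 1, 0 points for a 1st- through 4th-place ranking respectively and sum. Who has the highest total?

B: 5·2 + 2·1 + 2·3 + 6·2 = 30
A: 5·1 + 2·2 + 2·1 + 6·3 = 29
D: 5·0 + 2·0 + 2·0 + 6·0 = 0
C: 5·3 + 2·3 + 2·2 + 6·1 = 31
C has the highest Borda score (31).

C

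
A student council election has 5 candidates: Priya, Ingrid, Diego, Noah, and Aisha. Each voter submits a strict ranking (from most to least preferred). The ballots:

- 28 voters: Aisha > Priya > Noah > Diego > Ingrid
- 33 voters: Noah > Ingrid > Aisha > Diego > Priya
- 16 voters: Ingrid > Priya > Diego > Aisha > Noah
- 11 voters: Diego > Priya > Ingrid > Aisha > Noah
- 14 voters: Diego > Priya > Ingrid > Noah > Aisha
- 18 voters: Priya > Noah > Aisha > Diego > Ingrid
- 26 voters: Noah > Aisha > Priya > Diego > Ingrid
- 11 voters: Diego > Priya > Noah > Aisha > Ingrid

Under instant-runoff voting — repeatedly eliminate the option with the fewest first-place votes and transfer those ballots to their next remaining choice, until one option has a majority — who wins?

Round 1: Priya 18, Ingrid 16, Diego 36, Noah 59, Aisha 28. Eliminate Ingrid.
Round 2: Priya 34, Diego 36, Noah 59, Aisha 28. Eliminate Aisha.
Round 3: Priya 62, Diego 36, Noah 59. Eliminate Diego.
Round 4: Priya 98, Noah 59. Priya has a majority.

Priya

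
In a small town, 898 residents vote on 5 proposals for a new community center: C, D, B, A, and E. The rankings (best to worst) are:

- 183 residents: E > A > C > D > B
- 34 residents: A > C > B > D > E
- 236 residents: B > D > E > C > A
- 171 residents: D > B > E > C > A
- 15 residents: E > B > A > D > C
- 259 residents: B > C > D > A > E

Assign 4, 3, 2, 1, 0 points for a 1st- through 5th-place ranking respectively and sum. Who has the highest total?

C: 183·2 + 34·3 + 236·1 + 171·1 + 15·0 + 259·3 = 1652
D: 183·1 + 34·1 + 236·3 + 171·4 + 15·1 + 259·2 = 2142
B: 183·0 + 34·2 + 236·4 + 171·3 + 15·3 + 259·4 = 2606
A: 183·3 + 34·4 + 236·0 + 171·0 + 15·2 + 259·1 = 974
E: 183·4 + 34·0 + 236·2 + 171·2 + 15·4 + 259·0 = 1606
B has the highest Borda score (2606).

B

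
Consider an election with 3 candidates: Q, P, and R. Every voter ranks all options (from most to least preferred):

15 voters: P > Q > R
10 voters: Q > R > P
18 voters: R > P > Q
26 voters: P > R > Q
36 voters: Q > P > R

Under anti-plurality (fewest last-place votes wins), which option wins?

P

Last-place votes: Q 44, P 10, R 51.
P is ranked last by the fewest voters, so P wins.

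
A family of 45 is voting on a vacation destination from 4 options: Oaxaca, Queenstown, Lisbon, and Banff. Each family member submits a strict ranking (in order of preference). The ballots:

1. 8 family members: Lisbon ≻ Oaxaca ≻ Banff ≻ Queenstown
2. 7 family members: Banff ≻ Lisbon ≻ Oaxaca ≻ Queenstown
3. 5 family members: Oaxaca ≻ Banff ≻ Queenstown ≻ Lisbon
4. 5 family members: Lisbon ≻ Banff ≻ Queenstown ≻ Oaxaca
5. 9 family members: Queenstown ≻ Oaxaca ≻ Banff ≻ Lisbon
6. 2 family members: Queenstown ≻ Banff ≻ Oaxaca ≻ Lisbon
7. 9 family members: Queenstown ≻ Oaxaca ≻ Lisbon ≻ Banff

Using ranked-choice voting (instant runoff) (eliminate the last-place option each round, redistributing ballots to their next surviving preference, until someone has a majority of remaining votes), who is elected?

Round 1: Oaxaca 5, Queenstown 20, Lisbon 13, Banff 7. Eliminate Oaxaca.
Round 2: Queenstown 20, Lisbon 13, Banff 12. Eliminate Banff.
Round 3: Queenstown 25, Lisbon 20. Queenstown has a majority.

Queenstown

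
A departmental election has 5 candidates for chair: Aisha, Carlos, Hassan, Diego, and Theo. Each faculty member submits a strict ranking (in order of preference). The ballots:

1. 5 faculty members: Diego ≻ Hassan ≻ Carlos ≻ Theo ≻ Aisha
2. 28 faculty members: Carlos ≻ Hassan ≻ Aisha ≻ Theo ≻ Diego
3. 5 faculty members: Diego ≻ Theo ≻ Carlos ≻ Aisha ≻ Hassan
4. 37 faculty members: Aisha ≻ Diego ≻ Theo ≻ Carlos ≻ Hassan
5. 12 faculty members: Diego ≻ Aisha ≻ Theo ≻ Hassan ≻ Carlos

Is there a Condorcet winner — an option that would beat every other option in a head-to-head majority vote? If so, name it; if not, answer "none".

Aisha

Aisha vs Carlos: 49–38 for Aisha.
Aisha vs Hassan: 54–33 for Aisha.
Aisha vs Diego: 65–22 for Aisha.
Aisha vs Theo: 77–10 for Aisha.
Aisha beats every other option head-to-head.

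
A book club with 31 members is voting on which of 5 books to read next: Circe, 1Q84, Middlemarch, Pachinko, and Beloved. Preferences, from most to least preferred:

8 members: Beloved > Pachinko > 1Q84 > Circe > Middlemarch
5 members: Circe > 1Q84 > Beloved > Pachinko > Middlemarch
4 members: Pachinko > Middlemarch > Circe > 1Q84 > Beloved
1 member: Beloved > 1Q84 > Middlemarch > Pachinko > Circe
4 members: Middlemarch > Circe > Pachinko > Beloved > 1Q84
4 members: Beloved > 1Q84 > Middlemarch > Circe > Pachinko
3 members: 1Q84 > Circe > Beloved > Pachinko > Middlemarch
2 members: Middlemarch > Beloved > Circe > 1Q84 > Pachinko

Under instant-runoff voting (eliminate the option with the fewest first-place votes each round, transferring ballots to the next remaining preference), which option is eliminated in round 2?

Round 1: Circe 5, 1Q84 3, Middlemarch 6, Pachinko 4, Beloved 13. Eliminate 1Q84.
Round 2: Circe 8, Middlemarch 6, Pachinko 4, Beloved 13. Eliminate Pachinko.

Pachinko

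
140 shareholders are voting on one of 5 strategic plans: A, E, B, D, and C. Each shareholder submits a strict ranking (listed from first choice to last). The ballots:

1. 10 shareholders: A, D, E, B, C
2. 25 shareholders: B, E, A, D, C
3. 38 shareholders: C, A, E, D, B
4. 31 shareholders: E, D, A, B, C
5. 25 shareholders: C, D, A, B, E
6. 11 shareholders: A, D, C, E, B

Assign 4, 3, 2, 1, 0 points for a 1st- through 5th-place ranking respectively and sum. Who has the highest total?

A: 10·4 + 25·2 + 38·3 + 31·2 + 25·2 + 11·4 = 360
E: 10·2 + 25·3 + 38·2 + 31·4 + 25·0 + 11·1 = 306
B: 10·1 + 25·4 + 38·0 + 31·1 + 25·1 + 11·0 = 166
D: 10·3 + 25·1 + 38·1 + 31·3 + 25·3 + 11·3 = 294
C: 10·0 + 25·0 + 38·4 + 31·0 + 25·4 + 11·2 = 274
A has the highest Borda score (360).

A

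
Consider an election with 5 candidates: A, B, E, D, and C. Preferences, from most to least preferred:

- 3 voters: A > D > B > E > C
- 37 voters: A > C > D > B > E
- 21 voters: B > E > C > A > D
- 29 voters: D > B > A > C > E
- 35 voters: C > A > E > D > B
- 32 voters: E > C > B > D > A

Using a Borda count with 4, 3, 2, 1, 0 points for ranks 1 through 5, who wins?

C

A: 3·4 + 37·4 + 21·1 + 29·2 + 35·3 + 32·0 = 344
B: 3·2 + 37·1 + 21·4 + 29·3 + 35·0 + 32·2 = 278
E: 3·1 + 37·0 + 21·3 + 29·0 + 35·2 + 32·4 = 264
D: 3·3 + 37·2 + 21·0 + 29·4 + 35·1 + 32·1 = 266
C: 3·0 + 37·3 + 21·2 + 29·1 + 35·4 + 32·3 = 418
C has the highest Borda score (418).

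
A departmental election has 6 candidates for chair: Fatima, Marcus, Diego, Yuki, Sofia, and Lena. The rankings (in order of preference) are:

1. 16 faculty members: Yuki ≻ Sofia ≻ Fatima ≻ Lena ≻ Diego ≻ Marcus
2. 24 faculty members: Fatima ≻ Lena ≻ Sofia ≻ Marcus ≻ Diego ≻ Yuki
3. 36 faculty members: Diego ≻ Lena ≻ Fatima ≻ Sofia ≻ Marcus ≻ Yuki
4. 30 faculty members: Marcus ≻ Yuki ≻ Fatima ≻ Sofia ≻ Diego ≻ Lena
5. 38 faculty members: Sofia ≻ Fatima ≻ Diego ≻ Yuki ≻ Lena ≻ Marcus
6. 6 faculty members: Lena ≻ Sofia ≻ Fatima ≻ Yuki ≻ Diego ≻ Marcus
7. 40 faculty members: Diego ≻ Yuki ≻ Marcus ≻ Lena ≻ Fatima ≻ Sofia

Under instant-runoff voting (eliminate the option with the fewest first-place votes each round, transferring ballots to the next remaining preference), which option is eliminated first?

Round 1: Fatima 24, Marcus 30, Diego 76, Yuki 16, Sofia 38, Lena 6. Eliminate Lena.

Lena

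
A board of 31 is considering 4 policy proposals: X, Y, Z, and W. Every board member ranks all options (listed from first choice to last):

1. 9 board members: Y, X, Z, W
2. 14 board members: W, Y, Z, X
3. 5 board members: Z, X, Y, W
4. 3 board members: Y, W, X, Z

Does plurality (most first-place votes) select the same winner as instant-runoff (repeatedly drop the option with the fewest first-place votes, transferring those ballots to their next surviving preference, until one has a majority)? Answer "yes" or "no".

no

Plurality — first-place votes: X 0, Y 12, Z 5, W 14. Winner: W.
Instant-runoff — R1 X 0, Y 12, Z 5, W 14 (X out); R2 Y 12, Z 5, W 14 (Z out); R3 Y 17, W 14 (Y winner). Winner: Y.
The two methods disagree.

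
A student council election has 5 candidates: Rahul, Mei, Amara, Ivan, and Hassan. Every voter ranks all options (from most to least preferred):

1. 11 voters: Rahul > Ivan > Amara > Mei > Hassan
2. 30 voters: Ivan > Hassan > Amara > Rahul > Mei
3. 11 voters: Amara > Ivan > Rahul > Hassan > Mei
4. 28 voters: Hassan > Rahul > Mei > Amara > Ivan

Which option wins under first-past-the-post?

First-place votes: Rahul 11, Mei 0, Amara 11, Ivan 30, Hassan 28.
Ivan has the most first-place votes.

Ivan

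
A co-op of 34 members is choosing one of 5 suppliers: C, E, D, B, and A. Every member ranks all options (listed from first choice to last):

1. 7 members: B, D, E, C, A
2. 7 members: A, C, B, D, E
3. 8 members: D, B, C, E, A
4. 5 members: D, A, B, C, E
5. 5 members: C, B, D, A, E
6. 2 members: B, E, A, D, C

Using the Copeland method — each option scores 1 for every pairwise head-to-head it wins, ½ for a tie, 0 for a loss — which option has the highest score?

C: beats E and A; loses to D and B → score 2.
E: ties A; loses to C, D, and B → score 0.5.
D: beats C, E, and A; loses to B → score 3.
B: beats C, E, D, and A → score 4.
A: ties E; loses to C, D, and B → score 0.5.
B has the best pairwise record.

B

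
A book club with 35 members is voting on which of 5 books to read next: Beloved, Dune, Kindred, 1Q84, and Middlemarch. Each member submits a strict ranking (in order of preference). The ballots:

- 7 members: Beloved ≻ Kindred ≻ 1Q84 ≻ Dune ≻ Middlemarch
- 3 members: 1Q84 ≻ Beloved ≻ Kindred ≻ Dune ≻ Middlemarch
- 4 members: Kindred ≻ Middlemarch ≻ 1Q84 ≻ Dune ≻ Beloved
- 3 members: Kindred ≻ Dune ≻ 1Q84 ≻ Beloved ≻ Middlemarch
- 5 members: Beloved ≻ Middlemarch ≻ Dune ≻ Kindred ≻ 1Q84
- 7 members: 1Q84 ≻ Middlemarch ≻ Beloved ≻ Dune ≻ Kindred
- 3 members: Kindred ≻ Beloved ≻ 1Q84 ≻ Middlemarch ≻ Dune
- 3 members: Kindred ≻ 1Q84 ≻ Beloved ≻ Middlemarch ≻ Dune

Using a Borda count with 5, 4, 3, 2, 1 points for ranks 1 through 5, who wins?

Beloved: 7·5 + 3·4 + 4·1 + 3·2 + 5·5 + 7·3 + 3·4 + 3·3 = 124
Dune: 7·2 + 3·2 + 4·2 + 3·4 + 5·3 + 7·2 + 3·1 + 3·1 = 75
Kindred: 7·4 + 3·3 + 4·5 + 3·5 + 5·2 + 7·1 + 3·5 + 3·5 = 119
1Q84: 7·3 + 3·5 + 4·3 + 3·3 + 5·1 + 7·5 + 3·3 + 3·4 = 118
Middlemarch: 7·1 + 3·1 + 4·4 + 3·1 + 5·4 + 7·4 + 3·2 + 3·2 = 89
Beloved has the highest Borda score (124).

Beloved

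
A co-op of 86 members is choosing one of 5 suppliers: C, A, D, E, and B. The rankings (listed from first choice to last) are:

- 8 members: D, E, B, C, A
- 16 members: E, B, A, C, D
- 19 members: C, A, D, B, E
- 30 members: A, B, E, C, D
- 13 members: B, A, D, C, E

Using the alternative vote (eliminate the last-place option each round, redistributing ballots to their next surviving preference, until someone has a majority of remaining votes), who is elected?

Round 1: C 19, A 30, D 8, E 16, B 13. Eliminate D.
Round 2: C 19, A 30, E 24, B 13. Eliminate B.
Round 3: C 19, A 43, E 24. Eliminate C.
Round 4: A 62, E 24. A has a majority.

A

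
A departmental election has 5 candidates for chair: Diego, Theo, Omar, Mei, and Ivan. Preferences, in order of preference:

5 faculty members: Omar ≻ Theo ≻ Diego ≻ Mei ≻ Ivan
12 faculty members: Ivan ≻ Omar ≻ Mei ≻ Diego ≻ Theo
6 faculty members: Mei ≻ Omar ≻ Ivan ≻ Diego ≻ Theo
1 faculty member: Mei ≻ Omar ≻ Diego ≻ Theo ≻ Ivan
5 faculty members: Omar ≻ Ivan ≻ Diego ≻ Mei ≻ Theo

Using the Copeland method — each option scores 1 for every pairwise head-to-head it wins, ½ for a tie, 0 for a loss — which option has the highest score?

Omar

Diego: beats Theo; loses to Omar, Mei, and Ivan → score 1.
Theo: loses to Diego, Omar, Mei, and Ivan → score 0.
Omar: beats Diego, Theo, Mei, and Ivan → score 4.
Mei: beats Diego and Theo; loses to Omar and Ivan → score 2.
Ivan: beats Diego, Theo, and Mei; loses to Omar → score 3.
Omar has the best pairwise record.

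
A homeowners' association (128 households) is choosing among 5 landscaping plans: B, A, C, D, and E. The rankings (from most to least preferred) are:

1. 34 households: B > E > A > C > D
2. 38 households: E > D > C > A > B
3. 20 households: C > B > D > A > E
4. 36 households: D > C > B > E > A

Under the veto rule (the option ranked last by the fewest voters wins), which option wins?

C

Last-place votes: B 38, A 36, C 0, D 34, E 20.
C is ranked last by the fewest voters, so C wins.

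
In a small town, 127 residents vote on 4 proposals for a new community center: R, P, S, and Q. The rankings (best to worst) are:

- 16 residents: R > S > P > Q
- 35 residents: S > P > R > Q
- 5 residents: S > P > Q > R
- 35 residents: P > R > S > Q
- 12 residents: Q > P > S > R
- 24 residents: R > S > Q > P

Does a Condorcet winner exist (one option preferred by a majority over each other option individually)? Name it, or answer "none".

Checking pairwise contests:
P beats R 87–40.
S beats P 80–47.
R beats S 75–52.
R beats Q 110–17.
Every option loses at least one head-to-head, so there is no Condorcet winner.

none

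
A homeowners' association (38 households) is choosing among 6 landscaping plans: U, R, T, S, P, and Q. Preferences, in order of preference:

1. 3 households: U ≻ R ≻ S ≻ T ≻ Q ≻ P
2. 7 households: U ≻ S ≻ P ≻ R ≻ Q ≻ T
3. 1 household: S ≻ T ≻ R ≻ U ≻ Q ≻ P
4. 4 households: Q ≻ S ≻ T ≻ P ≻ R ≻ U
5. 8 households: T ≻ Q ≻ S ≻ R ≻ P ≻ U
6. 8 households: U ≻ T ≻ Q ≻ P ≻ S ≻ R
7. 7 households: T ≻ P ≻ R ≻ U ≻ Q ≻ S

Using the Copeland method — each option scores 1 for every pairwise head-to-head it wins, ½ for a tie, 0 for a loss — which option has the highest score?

T

U: beats S and Q; ties P; loses to R and T → score 2.5.
R: beats U; loses to T, S, P, and Q → score 1.
T: beats U, R, S, P, and Q → score 5.
S: beats R and P; loses to U, T, and Q → score 2.
P: beats R; ties U; loses to T, S, and Q → score 1.5.
Q: beats R, S, and P; loses to U and T → score 3.
T has the best pairwise record.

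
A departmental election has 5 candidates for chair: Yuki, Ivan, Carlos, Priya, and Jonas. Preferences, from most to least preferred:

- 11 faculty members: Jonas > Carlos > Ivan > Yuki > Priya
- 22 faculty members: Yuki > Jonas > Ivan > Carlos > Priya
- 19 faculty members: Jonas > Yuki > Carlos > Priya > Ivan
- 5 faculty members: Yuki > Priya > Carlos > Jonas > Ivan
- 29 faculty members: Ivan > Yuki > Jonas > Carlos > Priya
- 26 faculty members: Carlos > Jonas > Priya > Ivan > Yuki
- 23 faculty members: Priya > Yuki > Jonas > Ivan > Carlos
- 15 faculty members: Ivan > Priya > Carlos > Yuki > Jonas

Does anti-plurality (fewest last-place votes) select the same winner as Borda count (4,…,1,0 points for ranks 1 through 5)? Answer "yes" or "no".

yes

Anti-plurality — last-place votes: Yuki 26, Ivan 24, Carlos 23, Priya 62, Jonas 15. Winner: Jonas.
Borda — scores: Yuki 347, Ivan 291, Carlos 266, Priya 223, Jonas 373. Winner: Jonas.
The two methods agree.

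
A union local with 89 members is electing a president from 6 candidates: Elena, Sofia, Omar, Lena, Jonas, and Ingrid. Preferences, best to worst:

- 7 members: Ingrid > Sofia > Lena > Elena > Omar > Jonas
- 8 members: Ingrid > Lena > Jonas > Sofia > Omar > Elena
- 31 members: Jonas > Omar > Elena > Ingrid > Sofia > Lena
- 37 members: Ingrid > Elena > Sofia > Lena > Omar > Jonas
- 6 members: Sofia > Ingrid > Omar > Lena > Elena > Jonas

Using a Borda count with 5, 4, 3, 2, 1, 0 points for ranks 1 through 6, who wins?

Elena: 7·2 + 8·0 + 31·3 + 37·4 + 6·1 = 261
Sofia: 7·4 + 8·2 + 31·1 + 37·3 + 6·5 = 216
Omar: 7·1 + 8·1 + 31·4 + 37·1 + 6·3 = 194
Lena: 7·3 + 8·4 + 31·0 + 37·2 + 6·2 = 139
Jonas: 7·0 + 8·3 + 31·5 + 37·0 + 6·0 = 179
Ingrid: 7·5 + 8·5 + 31·2 + 37·5 + 6·4 = 346
Ingrid has the highest Borda score (346).

Ingrid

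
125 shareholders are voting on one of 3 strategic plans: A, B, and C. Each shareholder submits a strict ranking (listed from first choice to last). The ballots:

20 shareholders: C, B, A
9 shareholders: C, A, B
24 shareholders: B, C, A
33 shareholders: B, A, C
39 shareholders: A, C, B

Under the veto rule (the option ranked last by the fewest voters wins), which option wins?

C

Last-place votes: A 44, B 48, C 33.
C is ranked last by the fewest voters, so C wins.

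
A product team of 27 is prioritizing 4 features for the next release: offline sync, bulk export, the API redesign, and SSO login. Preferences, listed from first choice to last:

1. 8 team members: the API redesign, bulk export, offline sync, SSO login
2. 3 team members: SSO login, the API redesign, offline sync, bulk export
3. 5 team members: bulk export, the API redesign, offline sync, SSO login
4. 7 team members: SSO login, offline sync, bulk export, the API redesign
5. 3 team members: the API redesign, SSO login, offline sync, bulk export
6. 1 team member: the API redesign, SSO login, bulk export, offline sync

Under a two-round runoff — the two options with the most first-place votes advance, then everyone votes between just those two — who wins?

the API redesign

Round 1 first-place votes: offline sync 0, bulk export 5, the API redesign 12, SSO login 10.
the API redesign and SSO login advance.
Runoff: the API redesign is preferred to SSO login by 17 voters; SSO login by 10.
the API redesign wins the runoff.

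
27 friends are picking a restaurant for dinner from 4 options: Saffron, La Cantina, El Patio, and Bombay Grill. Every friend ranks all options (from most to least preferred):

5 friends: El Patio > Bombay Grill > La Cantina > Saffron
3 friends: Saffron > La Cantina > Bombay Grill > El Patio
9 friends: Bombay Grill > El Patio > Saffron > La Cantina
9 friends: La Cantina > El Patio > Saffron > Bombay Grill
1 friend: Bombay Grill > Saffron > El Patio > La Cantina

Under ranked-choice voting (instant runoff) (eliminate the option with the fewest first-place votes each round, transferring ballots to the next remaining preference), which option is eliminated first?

Round 1: Saffron 3, La Cantina 9, El Patio 5, Bombay Grill 10. Eliminate Saffron.

Saffron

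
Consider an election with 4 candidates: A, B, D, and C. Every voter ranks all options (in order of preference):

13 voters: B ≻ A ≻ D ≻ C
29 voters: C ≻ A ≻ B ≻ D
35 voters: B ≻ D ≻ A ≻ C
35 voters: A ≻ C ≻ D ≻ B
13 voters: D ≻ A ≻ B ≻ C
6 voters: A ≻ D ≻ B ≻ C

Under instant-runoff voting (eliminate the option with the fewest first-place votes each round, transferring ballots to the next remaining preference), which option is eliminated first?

Round 1: A 41, B 48, D 13, C 29. Eliminate D.

D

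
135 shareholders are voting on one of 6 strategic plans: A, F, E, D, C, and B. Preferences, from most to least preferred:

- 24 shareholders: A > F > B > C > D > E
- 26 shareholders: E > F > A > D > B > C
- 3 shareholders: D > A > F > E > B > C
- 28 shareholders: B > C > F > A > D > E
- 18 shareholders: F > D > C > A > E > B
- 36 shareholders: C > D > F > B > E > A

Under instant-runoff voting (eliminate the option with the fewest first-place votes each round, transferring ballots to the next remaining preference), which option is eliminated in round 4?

B

Round 1: A 24, F 18, E 26, D 3, C 36, B 28. Eliminate D.
Round 2: A 27, F 18, E 26, C 36, B 28. Eliminate F.
Round 3: A 27, E 26, C 54, B 28. Eliminate E.
Round 4: A 53, C 54, B 28. Eliminate B.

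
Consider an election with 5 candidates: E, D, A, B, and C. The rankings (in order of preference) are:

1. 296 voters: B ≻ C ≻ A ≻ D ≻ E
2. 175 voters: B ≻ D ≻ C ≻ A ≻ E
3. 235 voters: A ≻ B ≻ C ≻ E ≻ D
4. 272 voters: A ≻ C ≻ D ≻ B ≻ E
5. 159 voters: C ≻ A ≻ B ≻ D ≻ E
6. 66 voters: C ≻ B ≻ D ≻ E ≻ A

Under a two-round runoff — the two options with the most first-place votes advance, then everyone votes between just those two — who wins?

Round 1 first-place votes: E 0, D 0, A 507, B 471, C 225.
A and B advance.
Runoff: A is preferred to B by 666 voters; B by 537.
A wins the runoff.

A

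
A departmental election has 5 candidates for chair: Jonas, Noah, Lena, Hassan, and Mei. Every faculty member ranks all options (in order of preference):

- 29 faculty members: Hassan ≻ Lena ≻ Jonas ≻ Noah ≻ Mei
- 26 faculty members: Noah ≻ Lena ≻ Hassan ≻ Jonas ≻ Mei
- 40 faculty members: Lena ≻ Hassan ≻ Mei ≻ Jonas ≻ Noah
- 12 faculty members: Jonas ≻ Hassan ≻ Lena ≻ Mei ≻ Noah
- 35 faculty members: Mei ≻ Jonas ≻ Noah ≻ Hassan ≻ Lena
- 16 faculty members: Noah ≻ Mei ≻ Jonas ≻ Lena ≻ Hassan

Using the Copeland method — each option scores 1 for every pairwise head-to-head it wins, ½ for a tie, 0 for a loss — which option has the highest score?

Lena

Jonas: beats Noah; loses to Lena, Hassan, and Mei → score 1.
Noah: loses to Jonas, Lena, Hassan, and Mei → score 0.
Lena: beats Jonas, Noah, Hassan, and Mei → score 4.
Hassan: beats Jonas, Noah, and Mei; loses to Lena → score 3.
Mei: beats Jonas and Noah; loses to Lena and Hassan → score 2.
Lena has the best pairwise record.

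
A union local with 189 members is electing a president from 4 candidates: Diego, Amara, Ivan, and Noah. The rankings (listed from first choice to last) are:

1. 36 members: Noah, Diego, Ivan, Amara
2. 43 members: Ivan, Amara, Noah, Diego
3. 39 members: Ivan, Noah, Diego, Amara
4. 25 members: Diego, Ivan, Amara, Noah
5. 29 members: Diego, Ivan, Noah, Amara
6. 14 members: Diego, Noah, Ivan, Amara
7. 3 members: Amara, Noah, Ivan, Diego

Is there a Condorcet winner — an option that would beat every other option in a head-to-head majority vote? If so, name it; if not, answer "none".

Checking pairwise contests:
Noah beats Diego 121–68.
Diego beats Amara 143–46.
Diego beats Ivan 104–85.
Ivan beats Noah 136–53.
Every option loses at least one head-to-head, so there is no Condorcet winner.

none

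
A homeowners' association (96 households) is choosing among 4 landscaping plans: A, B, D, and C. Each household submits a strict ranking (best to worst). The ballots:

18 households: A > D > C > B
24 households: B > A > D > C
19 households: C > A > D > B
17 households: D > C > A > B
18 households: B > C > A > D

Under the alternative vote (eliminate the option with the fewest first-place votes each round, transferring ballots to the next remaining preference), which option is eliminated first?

Round 1: A 18, B 42, D 17, C 19. Eliminate D.

D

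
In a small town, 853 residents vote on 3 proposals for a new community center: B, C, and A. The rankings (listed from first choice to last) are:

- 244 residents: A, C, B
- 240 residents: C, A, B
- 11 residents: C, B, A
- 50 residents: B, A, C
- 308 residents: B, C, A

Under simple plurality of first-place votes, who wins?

First-place votes: B 358, C 251, A 244.
B has the most first-place votes.

B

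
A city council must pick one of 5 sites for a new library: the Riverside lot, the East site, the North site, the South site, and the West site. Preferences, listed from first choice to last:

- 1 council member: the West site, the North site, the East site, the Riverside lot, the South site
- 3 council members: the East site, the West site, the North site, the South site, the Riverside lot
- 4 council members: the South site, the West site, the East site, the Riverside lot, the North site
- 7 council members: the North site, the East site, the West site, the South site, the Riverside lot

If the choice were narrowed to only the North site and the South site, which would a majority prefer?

Voters preferring the North site to the South site: 11; preferring the South site to the North site: 4.
the North site wins the head-to-head.

the North site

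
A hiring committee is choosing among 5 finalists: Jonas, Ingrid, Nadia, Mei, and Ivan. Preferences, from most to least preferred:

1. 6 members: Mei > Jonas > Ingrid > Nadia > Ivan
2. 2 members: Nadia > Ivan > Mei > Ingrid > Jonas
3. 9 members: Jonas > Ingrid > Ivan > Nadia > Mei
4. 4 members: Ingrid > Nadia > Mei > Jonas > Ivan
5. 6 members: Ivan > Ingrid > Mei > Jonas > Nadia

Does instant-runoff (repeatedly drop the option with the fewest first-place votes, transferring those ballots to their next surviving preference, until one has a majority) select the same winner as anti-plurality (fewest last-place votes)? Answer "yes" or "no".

no

Instant-runoff — R1 Jonas 9, Ingrid 4, Nadia 2, Mei 6, Ivan 6 (Nadia out); R2 Jonas 9, Ingrid 4, Mei 6, Ivan 8 (Ingrid out); R3 Jonas 9, Mei 10, Ivan 8 (Ivan out); R4 Jonas 9, Mei 18 (Mei winner). Winner: Mei.
Anti-plurality — last-place votes: Jonas 2, Ingrid 0, Nadia 6, Mei 9, Ivan 10. Winner: Ingrid.
The two methods disagree.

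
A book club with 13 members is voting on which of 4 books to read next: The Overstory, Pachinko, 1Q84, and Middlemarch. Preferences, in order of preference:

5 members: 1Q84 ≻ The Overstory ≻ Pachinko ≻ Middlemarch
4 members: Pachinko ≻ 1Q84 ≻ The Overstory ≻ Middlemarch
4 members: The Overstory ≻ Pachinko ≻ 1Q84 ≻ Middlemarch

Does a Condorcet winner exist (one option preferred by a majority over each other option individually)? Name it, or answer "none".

Checking pairwise contests:
1Q84 beats The Overstory 9–4.
The Overstory beats Pachinko 9–4.
Pachinko beats 1Q84 8–5.
The Overstory beats Middlemarch 13–0.
Every option loses at least one head-to-head, so there is no Condorcet winner.

none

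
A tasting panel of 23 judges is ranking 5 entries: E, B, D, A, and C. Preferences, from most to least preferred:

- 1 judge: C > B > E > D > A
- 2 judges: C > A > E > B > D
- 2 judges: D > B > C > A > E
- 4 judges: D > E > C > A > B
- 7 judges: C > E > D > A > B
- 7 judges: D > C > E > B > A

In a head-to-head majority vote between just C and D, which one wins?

Voters preferring C to D: 10; preferring D to C: 13.
D wins the head-to-head.

D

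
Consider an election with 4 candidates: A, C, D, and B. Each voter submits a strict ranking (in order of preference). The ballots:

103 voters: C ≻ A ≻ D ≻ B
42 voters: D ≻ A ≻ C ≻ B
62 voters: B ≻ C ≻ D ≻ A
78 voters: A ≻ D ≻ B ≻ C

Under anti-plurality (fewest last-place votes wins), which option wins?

D

Last-place votes: A 62, C 78, D 0, B 145.
D is ranked last by the fewest voters, so D wins.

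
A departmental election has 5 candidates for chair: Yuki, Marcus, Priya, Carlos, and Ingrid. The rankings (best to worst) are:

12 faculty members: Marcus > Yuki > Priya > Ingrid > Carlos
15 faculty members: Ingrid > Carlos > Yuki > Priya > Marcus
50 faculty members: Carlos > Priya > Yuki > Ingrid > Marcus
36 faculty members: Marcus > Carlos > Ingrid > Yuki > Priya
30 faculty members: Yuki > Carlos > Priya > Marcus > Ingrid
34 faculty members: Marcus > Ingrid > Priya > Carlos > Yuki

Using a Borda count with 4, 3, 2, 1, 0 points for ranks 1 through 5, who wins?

Carlos

Yuki: 12·3 + 15·2 + 50·2 + 36·1 + 30·4 + 34·0 = 322
Marcus: 12·4 + 15·0 + 50·0 + 36·4 + 30·1 + 34·4 = 358
Priya: 12·2 + 15·1 + 50·3 + 36·0 + 30·2 + 34·2 = 317
Carlos: 12·0 + 15·3 + 50·4 + 36·3 + 30·3 + 34·1 = 477
Ingrid: 12·1 + 15·4 + 50·1 + 36·2 + 30·0 + 34·3 = 296
Carlos has the highest Borda score (477).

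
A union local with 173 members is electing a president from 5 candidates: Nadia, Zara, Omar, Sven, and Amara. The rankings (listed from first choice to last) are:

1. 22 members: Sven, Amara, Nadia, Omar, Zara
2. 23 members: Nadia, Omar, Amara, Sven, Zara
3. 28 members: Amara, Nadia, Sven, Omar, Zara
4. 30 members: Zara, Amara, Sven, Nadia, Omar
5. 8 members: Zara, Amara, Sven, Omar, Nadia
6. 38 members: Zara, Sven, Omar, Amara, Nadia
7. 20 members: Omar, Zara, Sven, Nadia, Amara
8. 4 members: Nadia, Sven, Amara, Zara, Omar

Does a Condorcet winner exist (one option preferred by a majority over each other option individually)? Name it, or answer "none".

Checking pairwise contests:
Zara beats Nadia 96–77.
Omar beats Zara 93–80.
Nadia beats Omar 107–66.
Zara beats Sven 96–77.
Zara beats Amara 96–77.
Every option loses at least one head-to-head, so there is no Condorcet winner.

none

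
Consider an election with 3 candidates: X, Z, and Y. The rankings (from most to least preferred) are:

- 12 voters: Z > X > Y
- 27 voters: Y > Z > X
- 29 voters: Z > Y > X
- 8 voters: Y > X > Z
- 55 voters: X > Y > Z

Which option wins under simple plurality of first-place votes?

First-place votes: X 55, Z 41, Y 35.
X has the most first-place votes.

X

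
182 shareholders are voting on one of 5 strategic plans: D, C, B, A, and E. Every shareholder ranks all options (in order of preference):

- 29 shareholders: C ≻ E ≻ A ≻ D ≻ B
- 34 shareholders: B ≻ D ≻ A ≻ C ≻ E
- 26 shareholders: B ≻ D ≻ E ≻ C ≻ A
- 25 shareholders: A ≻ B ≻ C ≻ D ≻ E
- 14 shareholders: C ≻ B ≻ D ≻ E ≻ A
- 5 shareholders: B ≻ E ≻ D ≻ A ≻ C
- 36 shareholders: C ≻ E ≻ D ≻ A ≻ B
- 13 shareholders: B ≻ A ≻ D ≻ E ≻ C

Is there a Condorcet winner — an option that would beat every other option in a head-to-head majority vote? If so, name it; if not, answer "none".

B

B vs D: 117–65 for B.
B vs C: 103–79 for B.
B vs A: 92–90 for B.
B vs E: 117–65 for B.
B beats every other option head-to-head.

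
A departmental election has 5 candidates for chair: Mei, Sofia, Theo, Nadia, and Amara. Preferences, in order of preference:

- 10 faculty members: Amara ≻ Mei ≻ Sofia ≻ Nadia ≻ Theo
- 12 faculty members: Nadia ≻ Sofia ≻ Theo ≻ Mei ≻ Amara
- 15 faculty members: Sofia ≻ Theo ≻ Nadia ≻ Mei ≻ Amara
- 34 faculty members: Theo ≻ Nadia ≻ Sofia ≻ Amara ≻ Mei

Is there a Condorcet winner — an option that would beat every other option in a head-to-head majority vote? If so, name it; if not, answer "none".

Checking pairwise contests:
Sofia beats Mei 61–10.
Nadia beats Sofia 46–25.
Sofia beats Theo 37–34.
Theo beats Nadia 49–22.
Sofia beats Amara 61–10.
Every option loses at least one head-to-head, so there is no Condorcet winner.

none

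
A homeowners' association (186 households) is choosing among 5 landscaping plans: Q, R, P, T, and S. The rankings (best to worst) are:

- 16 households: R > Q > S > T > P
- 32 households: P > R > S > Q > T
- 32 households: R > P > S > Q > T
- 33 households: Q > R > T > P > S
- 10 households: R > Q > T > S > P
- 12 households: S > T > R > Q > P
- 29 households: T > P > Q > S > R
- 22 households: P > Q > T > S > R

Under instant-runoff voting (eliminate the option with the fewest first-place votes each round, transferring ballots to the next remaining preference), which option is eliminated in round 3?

Round 1: Q 33, R 58, P 54, T 29, S 12. Eliminate S.
Round 2: Q 33, R 58, P 54, T 41. Eliminate Q.
Round 3: R 91, P 54, T 41. Eliminate T.

T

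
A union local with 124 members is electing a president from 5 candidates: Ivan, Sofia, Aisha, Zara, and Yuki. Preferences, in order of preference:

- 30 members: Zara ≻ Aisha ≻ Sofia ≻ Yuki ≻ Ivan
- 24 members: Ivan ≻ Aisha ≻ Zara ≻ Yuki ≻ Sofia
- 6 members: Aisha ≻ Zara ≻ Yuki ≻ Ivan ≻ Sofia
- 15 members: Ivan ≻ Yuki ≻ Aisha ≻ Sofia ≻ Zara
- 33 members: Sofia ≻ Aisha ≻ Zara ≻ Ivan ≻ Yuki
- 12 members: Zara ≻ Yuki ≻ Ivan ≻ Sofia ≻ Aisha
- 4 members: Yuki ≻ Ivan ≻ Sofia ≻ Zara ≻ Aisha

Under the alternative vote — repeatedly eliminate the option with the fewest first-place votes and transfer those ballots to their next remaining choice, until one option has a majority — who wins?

Zara

Round 1: Ivan 39, Sofia 33, Aisha 6, Zara 42, Yuki 4. Eliminate Yuki.
Round 2: Ivan 43, Sofia 33, Aisha 6, Zara 42. Eliminate Aisha.
Round 3: Ivan 43, Sofia 33, Zara 48. Eliminate Sofia.
Round 4: Ivan 43, Zara 81. Zara has a majority.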